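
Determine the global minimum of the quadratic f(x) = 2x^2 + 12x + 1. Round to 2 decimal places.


For a quadratic f(x) = ax^2 + bx + c with a > 0, the minimum is at the vertex.
Vertex x-coordinate: x = -b/(2a)
x = -(12) / (2 * 2)
x = -12/4 = -3
Substitute back to find the minimum value:
f(-3) = 2 * (-3)^2 + 12 * (-3) + 1
= 18 - 36 + 1
= -17 = -17.00

-17.00


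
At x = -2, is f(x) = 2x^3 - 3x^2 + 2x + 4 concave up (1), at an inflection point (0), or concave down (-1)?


Concavity is determined by the sign of f''(x).
f(x) = 2x^3 - 3x^2 + 2x + 4
f'(x) = 6x^2 - 6x + 2
f''(x) = 12x - 6
f''(-2) = 12 * (-2) - 6
= -24 - 6
= -30
Since f''(-2) < 0, the function is concave down (-1)

-1


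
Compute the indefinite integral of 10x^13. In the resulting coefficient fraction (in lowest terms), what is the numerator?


Apply the power rule for integration:
integral of ax^n dx = a/(n+1) * x^(n+1) + C
integral of 10x^13 dx
= 10/14 * x^14 + C
= 5/7 * x^14 + C
The coefficient in lowest terms is 5/7, and its numerator is 5

5


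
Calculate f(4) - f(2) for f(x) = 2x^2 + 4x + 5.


Net change = f(b) - f(a)
f(x) = 2x^2 + 4x + 5
Compute f(4):
f(4) = 2 * 4^2 + 4 * 4 + 5
= 32 + 16 + 5
= 53
Compute f(2):
f(2) = 2 * 2^2 + 4 * 2 + 5
= 8 + 8 + 5
= 21
Net change = 53 - 21 = 32

32


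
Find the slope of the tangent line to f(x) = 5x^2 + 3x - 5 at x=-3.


The slope of the tangent line equals f'(x) at the point.
f(x) = 5x^2 + 3x - 5
f'(x) = 10x + 3
At x = -3:
f'(-3) = 10 * (-3) + 3
= -30 + 3
= -27

-27


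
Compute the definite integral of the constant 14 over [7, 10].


The integral of a constant k over [a, b] equals k * (b - a).
integral from 7 to 10 of 14 dx
= 14 * (10 - 7)
= 14 * 3
= 42

42


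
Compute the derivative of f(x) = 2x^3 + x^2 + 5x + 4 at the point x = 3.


Differentiate f(x) = 2x^3 + x^2 + 5x + 4 term by term:
f'(x) = 6x^2 + 2x + 5
Substitute x = 3:
f'(3) = 6 * 3^2 + 2 * 3 + 5
= 54 + 6 + 5
= 65

65


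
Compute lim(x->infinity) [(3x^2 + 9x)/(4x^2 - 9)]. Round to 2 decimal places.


For limits at infinity with equal-degree polynomials,
we compare leading coefficients.
Numerator leading term: 3x^2
Denominator leading term: 4x^2
Divide both by x^2:
lim = (3 + 9/x) / (4 - 9/x^2)
As x -> infinity, the 1/x and 1/x^2 terms vanish:
= 3/4 = 0.75

0.75


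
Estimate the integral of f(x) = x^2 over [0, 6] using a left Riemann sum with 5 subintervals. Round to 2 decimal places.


Left Riemann sum uses left endpoints of each subinterval.
Interval: [0, 6], n = 5
dx = (6 - 0) / 5 = 6/5
Left endpoints: [0, 6/5, 12/5, 18/5, 24/5]
f values: [0, 36/25, 144/25, 324/25, 576/25]
Sum = dx * (sum of f values)
= 6/5 * 216/5
= 1296/25 = 51.84

51.84


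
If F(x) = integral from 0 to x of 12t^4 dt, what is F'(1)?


By the Fundamental Theorem of Calculus (Part 1):
If F(x) = integral from 0 to x of f(t) dt, then F'(x) = f(x)
Here f(t) = 12t^4
So F'(x) = 12x^4
Evaluate at x = 1:
F'(1) = 12 * 1^4
= 12 * 1
= 12

12


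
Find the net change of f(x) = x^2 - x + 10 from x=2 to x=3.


Net change = f(b) - f(a)
f(x) = x^2 - x + 10
Compute f(3):
f(3) = 1 * 3^2 - 1 * 3 + 10
= 9 - 3 + 10
= 16
Compute f(2):
f(2) = 1 * 2^2 - 1 * 2 + 10
= 4 - 2 + 10
= 12
Net change = 16 - 12 = 4

4


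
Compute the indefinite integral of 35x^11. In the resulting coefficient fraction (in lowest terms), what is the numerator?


Apply the power rule for integration:
integral of ax^n dx = a/(n+1) * x^(n+1) + C
integral of 35x^11 dx
= 35/12 * x^12 + C
The coefficient in lowest terms is 35/12, and its numerator is 35

35


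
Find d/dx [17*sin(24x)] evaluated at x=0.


Apply the chain rule to differentiate 17*sin(24x):
d/dx [17*sin(24x)]
= 17 * cos(24x) * d/dx(24x)
= 17 * 24 * cos(24x)
= 408 * cos(24x)
Evaluate at x = 0:
= 408 * cos(0)
= 408 * 1
= 408

408


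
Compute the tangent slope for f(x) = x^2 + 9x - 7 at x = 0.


The slope of the tangent line equals f'(x) at the point.
f(x) = x^2 + 9x - 7
f'(x) = 2x + 9
At x = 0:
f'(0) = 2 * 0 + 9
= 0 + 9
= 9

9


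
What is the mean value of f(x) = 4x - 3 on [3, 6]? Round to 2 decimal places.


Average value = 1/(b-a) * integral from a to b of f(x) dx
First compute the integral of 4x - 3:
F(x) = 2x^2 - 3x
F(6) = 2 * 36 - 3 * 6 = 54
F(3) = 2 * 9 - 3 * 3 = 9
Integral = 54 - 9 = 45
Average = 45 / (6 - 3) = 45 / 3
= 15 = 15.00

15.00


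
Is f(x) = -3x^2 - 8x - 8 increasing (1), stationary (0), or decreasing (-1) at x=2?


Compute f'(x) to determine behavior:
f'(x) = -6x - 8
f'(2) = -6 * 2 - 8
= -12 - 8
= -20
Since f'(2) < 0, the function is decreasing (-1)

-1


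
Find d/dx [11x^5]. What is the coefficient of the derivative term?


We apply the power rule: d/dx [ax^n] = a*n * x^(n-1)
d/dx [11x^5]
= 11 * 5 * x^(5-1)
= 55x^4
The coefficient is 55

55


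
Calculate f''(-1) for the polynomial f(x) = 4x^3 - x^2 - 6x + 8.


First derivative:
f'(x) = 12x^2 - 2x - 6
Second derivative:
f''(x) = 24x - 2
Substitute x = -1:
f''(-1) = 24 * (-1) - 2
= -24 - 2
= -26

-26


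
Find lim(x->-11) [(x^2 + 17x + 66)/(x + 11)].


Direct substitution gives 0/0, so we factor the numerator.
Factor: (x^2 + 17x + 66) = (x + 11)(x + 6)
Cancel the common factor (x + 11):
(x^2 + 17x + 66)/(x + 11) = (x + 6)
Now substitute x = -11:
= (-11) - (-6) = -5

-5


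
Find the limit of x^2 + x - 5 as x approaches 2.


Since polynomials are continuous, we use direct substitution.
lim(x->2) of x^2 + x - 5
= 1 * 2^2 + 1 * 2 - 5
= 4 + 2 - 5
= 1

1


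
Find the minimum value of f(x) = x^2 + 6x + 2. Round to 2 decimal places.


For a quadratic f(x) = ax^2 + bx + c with a > 0, the minimum is at the vertex.
Vertex x-coordinate: x = -b/(2a)
x = -(6) / (2 * 1)
x = -6/2 = -3
Substitute back to find the minimum value:
f(-3) = 1 * (-3)^2 + 6 * (-3) + 2
= 9 - 18 + 2
= -7 = -7.00

-7.00


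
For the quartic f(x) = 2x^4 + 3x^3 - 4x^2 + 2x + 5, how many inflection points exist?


Inflection points occur where f''(x) = 0 and concavity changes.
f(x) = 2x^4 + 3x^3 - 4x^2 + 2x + 5
f'(x) = 8x^3 + 9x^2 - 8x + 2
f''(x) = 24x^2 + 18x - 8
This is a quadratic in x. Use the discriminant to count real roots.
Discriminant = (18)^2 - 4 * 24 * (-8)
= 324 - (-768)
= 1092
Since discriminant > 0, f''(x) = 0 has 2 distinct real solutions.
A quadratic with two distinct real roots changes sign at each root, so concavity changes at both.
Number of inflection points: 2

2


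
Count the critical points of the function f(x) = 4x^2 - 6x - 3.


Find where f'(x) = 0:
f'(x) = 8x - 6
Set f'(x) = 0:
8x - 6 = 0
x = 6 / 8 = 3/4
This is a linear equation in x, so there is exactly one solution.
Number of critical points: 1

1


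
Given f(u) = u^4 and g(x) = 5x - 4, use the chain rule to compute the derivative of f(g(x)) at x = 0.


Using the chain rule: (f(g(x)))' = f'(g(x)) * g'(x)
First, find g(0):
g(0) = 5 * 0 - 4 = -4
Next, f'(u) = 4u^3
And g'(x) = 5
So f'(g(0)) * g'(0)
= 4 * (-4)^3 * 5
= 4 * (-64) * 5
= -1280

-1280


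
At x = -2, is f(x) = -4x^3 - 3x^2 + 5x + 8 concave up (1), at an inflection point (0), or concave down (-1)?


Concavity is determined by the sign of f''(x).
f(x) = -4x^3 - 3x^2 + 5x + 8
f'(x) = -12x^2 - 6x + 5
f''(x) = -24x - 6
f''(-2) = -24 * (-2) - 6
= 48 - 6
= 42
Since f''(-2) > 0, the function is concave up (1)

1


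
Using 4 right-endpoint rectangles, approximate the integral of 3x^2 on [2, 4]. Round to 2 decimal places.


Right Riemann sum uses right endpoints of each subinterval.
Interval: [2, 4], n = 4
dx = (4 - 2) / 4 = 1/2
Right endpoints: [5/2, 3, 7/2, 4]
f values: [75/4, 27, 147/4, 48]
Sum = dx * (sum of f values)
= 1/2 * 261/2
= 261/4 = 65.25

65.25


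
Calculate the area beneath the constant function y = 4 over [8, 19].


The area under a constant function y = 4 is a rectangle.
Width = 19 - 8 = 11
Height = 4
Area = width * height
= 11 * 4
= 44

44


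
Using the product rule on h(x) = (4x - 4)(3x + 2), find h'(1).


Let u(x) = 4x - 4 and v(x) = 3x + 2
u'(x) = 4
v'(x) = 3
Product rule: h'(x) = u'(x)*v(x) + u(x)*v'(x)
= 4 * (3x + 2) + (4x - 4) * 3
At x = 1:
u(1) = 4 * 1 - 4 = 0
v(1) = 3 * 1 + 2 = 5
h'(1) = 4 * 5 + 0 * 3
= 20 + 0
= 20

20


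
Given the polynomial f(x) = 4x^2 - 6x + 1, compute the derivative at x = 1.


Differentiate term by term using power and sum rules:
f(x) = 4x^2 - 6x + 1
f'(x) = 8x - 6
Substitute x = 1:
f'(1) = 8 * 1 - 6
= 8 - 6
= 2

2


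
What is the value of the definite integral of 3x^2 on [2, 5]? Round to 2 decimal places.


Find the antiderivative of 3x^2:
F(x) = 3/3 * x^3
Apply the Fundamental Theorem of Calculus:
F(5) - F(2)
= 3/3 * 5^3 - 3/3 * 2^3
= 3/3 * (125 - 8)
= 3/3 * 117
= 117 = 117.00

117.00


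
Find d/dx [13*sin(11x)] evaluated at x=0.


Apply the chain rule to differentiate 13*sin(11x):
d/dx [13*sin(11x)]
= 13 * cos(11x) * d/dx(11x)
= 13 * 11 * cos(11x)
= 143 * cos(11x)
Evaluate at x = 0:
= 143 * cos(0)
= 143 * 1
= 143

143


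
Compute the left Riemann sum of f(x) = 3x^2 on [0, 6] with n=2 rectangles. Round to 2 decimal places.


Left Riemann sum uses left endpoints of each subinterval.
Interval: [0, 6], n = 2
dx = (6 - 0) / 2 = 3
Left endpoints: [0, 3]
f values: [0, 27]
Sum = dx * (sum of f values)
= 3 * 27
= 81 = 81.00

81.00


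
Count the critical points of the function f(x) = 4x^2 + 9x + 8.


Find where f'(x) = 0:
f'(x) = 8x + 9
Set f'(x) = 0:
8x + 9 = 0
x = -9 / 8 = -9/8
This is a linear equation in x, so there is exactly one solution.
Number of critical points: 1

1


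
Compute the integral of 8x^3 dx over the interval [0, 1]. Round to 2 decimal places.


Find the antiderivative of 8x^3:
F(x) = 8/4 * x^4
Apply the Fundamental Theorem of Calculus:
F(1) - F(0)
= 8/4 * 1^4 - 8/4 * 0^4
= 8/4 * (1 - 0)
= 8/4 * 1
= 2 = 2.00

2.00


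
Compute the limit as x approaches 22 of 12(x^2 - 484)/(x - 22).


Direct substitution gives 0/0, so we factor the numerator.
Factor: 12(x^2 - 484) = 12 * (x - 22)(x + 22)
Cancel the common factor (x - 22):
12(x^2 - 484)/(x - 22) = 12 * (x + 22)
Now substitute x = 22:
= 12 * (22 + 22) = 528

528


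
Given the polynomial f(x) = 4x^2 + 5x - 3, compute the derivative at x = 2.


Differentiate term by term using power and sum rules:
f(x) = 4x^2 + 5x - 3
f'(x) = 8x + 5
Substitute x = 2:
f'(2) = 8 * 2 + 5
= 16 + 5
= 21

21


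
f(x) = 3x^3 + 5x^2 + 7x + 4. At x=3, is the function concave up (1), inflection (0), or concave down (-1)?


Concavity is determined by the sign of f''(x).
f(x) = 3x^3 + 5x^2 + 7x + 4
f'(x) = 9x^2 + 10x + 7
f''(x) = 18x + 10
f''(3) = 18 * 3 + 10
= 54 + 10
= 64
Since f''(3) > 0, the function is concave up (1)

1


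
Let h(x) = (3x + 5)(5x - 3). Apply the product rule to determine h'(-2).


Let u(x) = 3x + 5 and v(x) = 5x - 3
u'(x) = 3
v'(x) = 5
Product rule: h'(x) = u'(x)*v(x) + u(x)*v'(x)
= 3 * (5x - 3) + (3x + 5) * 5
At x = -2:
u(-2) = 3 * (-2) + 5 = -1
v(-2) = 5 * (-2) - 3 = -13
h'(-2) = 3 * (-13) + (-1) * 5
= -39 - 5
= -44

-44


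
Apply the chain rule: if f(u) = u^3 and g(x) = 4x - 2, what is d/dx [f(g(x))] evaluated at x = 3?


Using the chain rule: (f(g(x)))' = f'(g(x)) * g'(x)
First, find g(3):
g(3) = 4 * 3 - 2 = 10
Next, f'(u) = 3u^2
And g'(x) = 4
So f'(g(3)) * g'(3)
= 3 * 10^2 * 4
= 3 * 100 * 4
= 1200

1200


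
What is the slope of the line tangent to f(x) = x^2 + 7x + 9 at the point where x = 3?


The slope of the tangent line equals f'(x) at the point.
f(x) = x^2 + 7x + 9
f'(x) = 2x + 7
At x = 3:
f'(3) = 2 * 3 + 7
= 6 + 7
= 13

13


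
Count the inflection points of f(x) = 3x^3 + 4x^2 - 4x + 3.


Inflection points occur where f''(x) = 0 and concavity changes.
f(x) = 3x^3 + 4x^2 - 4x + 3
f'(x) = 9x^2 + 8x - 4
f''(x) = 18x + 8
Set f''(x) = 0:
18x + 8 = 0
x = -8 / 18 = -4/9
Since f''(x) is linear (degree 1), it changes sign at this point.
Therefore there is exactly 1 inflection point.

1


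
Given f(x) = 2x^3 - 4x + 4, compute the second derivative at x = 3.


First derivative:
f'(x) = 6x^2 - 4
Second derivative:
f''(x) = 12x
Substitute x = 3:
f''(3) = 12 * 3 + 0
= 36 + 0
= 36

36


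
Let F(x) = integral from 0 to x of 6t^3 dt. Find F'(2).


By the Fundamental Theorem of Calculus (Part 1):
If F(x) = integral from 0 to x of f(t) dt, then F'(x) = f(x)
Here f(t) = 6t^3
So F'(x) = 6x^3
Evaluate at x = 2:
F'(2) = 6 * 2^3
= 6 * 8
= 48

48


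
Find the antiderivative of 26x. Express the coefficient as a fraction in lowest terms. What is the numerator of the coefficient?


Apply the power rule for integration:
integral of ax^n dx = a/(n+1) * x^(n+1) + C
integral of 26x dx
= 26/2 * x^2 + C
= 13 * x^2 + C
The coefficient in lowest terms is 13 = 13/1, so its numerator is 13

13


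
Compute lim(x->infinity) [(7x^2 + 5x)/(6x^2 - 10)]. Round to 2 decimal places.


For limits at infinity with equal-degree polynomials,
we compare leading coefficients.
Numerator leading term: 7x^2
Denominator leading term: 6x^2
Divide both by x^2:
lim = (7 + 5/x) / (6 - 10/x^2)
As x -> infinity, the 1/x and 1/x^2 terms vanish:
= 7/6 ≈ 1.17

1.17


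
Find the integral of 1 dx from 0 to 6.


The integral of a constant k over [a, b] equals k * (b - a).
integral from 0 to 6 of 1 dx
= 1 * (6 - 0)
= 1 * 6
= 6

6


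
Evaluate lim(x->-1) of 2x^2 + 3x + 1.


Since polynomials are continuous, we use direct substitution.
lim(x->-1) of 2x^2 + 3x + 1
= 2 * (-1)^2 + 3 * (-1) + 1
= 2 - 3 + 1
= 0

0


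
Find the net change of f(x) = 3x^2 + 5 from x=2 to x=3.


Net change = f(b) - f(a)
f(x) = 3x^2 + 5
Compute f(3):
f(3) = 3 * 3^2 + 0 * 3 + 5
= 27 + 0 + 5
= 32
Compute f(2):
f(2) = 3 * 2^2 + 0 * 2 + 5
= 12 + 0 + 5
= 17
Net change = 32 - 17 = 15

15


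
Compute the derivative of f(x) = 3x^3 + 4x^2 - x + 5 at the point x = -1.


Differentiate f(x) = 3x^3 + 4x^2 - x + 5 term by term:
f'(x) = 9x^2 + 8x - 1
Substitute x = -1:
f'(-1) = 9 * (-1)^2 + 8 * (-1) - 1
= 9 - 8 - 1
= 0

0


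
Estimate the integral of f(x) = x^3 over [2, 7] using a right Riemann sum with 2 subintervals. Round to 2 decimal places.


Right Riemann sum uses right endpoints of each subinterval.
Interval: [2, 7], n = 2
dx = (7 - 2) / 2 = 5/2
Right endpoints: [9/2, 7]
f values: [729/8, 343]
Sum = dx * (sum of f values)
= 5/2 * 3473/8
= 17365/16 ≈ 1085.31

1085.31


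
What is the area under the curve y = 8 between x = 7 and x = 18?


The area under a constant function y = 8 is a rectangle.
Width = 18 - 7 = 11
Height = 8
Area = width * height
= 11 * 8
= 88

88


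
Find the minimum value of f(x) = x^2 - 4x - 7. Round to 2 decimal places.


For a quadratic f(x) = ax^2 + bx + c with a > 0, the minimum is at the vertex.
Vertex x-coordinate: x = -b/(2a)
x = -(-4) / (2 * 1)
x = 4/2 = 2
Substitute back to find the minimum value:
f(2) = 1 * 2^2 - 4 * 2 - 7
= 4 - 8 - 7
= -11 = -11.00

-11.00


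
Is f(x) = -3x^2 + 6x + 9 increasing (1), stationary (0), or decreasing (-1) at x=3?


Compute f'(x) to determine behavior:
f'(x) = -6x + 6
f'(3) = -6 * 3 + 6
= -18 + 6
= -12
Since f'(3) < 0, the function is decreasing (-1)

-1


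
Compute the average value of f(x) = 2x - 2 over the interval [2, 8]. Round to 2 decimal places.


Average value = 1/(b-a) * integral from a to b of f(x) dx
First compute the integral of 2x - 2:
F(x) = x^2 - 2x
F(8) = 1 * 64 - 2 * 8 = 48
F(2) = 1 * 4 - 2 * 2 = 0
Integral = 48 - 0 = 48
Average = 48 / (8 - 2) = 48 / 6
= 8 = 8.00

8.00


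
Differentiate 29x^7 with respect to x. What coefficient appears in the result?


We apply the power rule: d/dx [ax^n] = a*n * x^(n-1)
d/dx [29x^7]
= 29 * 7 * x^(7-1)
= 203x^6
The coefficient is 203

203


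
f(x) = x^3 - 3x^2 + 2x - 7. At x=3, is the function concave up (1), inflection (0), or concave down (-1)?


Concavity is determined by the sign of f''(x).
f(x) = x^3 - 3x^2 + 2x - 7
f'(x) = 3x^2 - 6x + 2
f''(x) = 6x - 6
f''(3) = 6 * 3 - 6
= 18 - 6
= 12
Since f''(3) > 0, the function is concave up (1)

1


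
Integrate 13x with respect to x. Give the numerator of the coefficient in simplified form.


Apply the power rule for integration:
integral of ax^n dx = a/(n+1) * x^(n+1) + C
integral of 13x dx
= 13/2 * x^2 + C
The coefficient in lowest terms is 13/2, and its numerator is 13

13


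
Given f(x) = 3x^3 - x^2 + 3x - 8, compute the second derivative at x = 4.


First derivative:
f'(x) = 9x^2 - 2x + 3
Second derivative:
f''(x) = 18x - 2
Substitute x = 4:
f''(4) = 18 * 4 - 2
= 72 - 2
= 70

70


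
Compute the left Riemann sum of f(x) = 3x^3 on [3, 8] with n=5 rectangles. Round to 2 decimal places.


Left Riemann sum uses left endpoints of each subinterval.
Interval: [3, 8], n = 5
dx = (8 - 3) / 5 = 1
Left endpoints: [3, 4, 5, 6, 7]
f values: [81, 192, 375, 648, 1029]
Sum = dx * (sum of f values)
= 1 * 2325
= 2325 = 2325.00

2325.00


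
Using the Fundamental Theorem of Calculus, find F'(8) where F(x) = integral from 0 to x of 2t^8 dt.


By the Fundamental Theorem of Calculus (Part 1):
If F(x) = integral from 0 to x of f(t) dt, then F'(x) = f(x)
Here f(t) = 2t^8
So F'(x) = 2x^8
Evaluate at x = 8:
F'(8) = 2 * 8^8
= 2 * 16777216
= 33554432

33554432


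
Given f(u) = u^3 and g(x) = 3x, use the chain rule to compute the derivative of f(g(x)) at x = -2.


Using the chain rule: (f(g(x)))' = f'(g(x)) * g'(x)
First, find g(-2):
g(-2) = 3 * (-2) + 0 = -6
Next, f'(u) = 3u^2
And g'(x) = 3
So f'(g(-2)) * g'(-2)
= 3 * (-6)^2 * 3
= 3 * 36 * 3
= 324

324


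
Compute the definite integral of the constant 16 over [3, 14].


The integral of a constant k over [a, b] equals k * (b - a).
integral from 3 to 14 of 16 dx
= 16 * (14 - 3)
= 16 * 11
= 176

176


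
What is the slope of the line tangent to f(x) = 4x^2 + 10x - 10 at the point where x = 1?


The slope of the tangent line equals f'(x) at the point.
f(x) = 4x^2 + 10x - 10
f'(x) = 8x + 10
At x = 1:
f'(1) = 8 * 1 + 10
= 8 + 10
= 18

18


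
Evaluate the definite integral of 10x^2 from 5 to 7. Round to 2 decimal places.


Find the antiderivative of 10x^2:
F(x) = 10/3 * x^3
Apply the Fundamental Theorem of Calculus:
F(7) - F(5)
= 10/3 * 7^3 - 10/3 * 5^3
= 10/3 * (343 - 125)
= 10/3 * 218
= 2180/3 ≈ 726.67

726.67


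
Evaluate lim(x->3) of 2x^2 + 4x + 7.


Since polynomials are continuous, we use direct substitution.
lim(x->3) of 2x^2 + 4x + 7
= 2 * 3^2 + 4 * 3 + 7
= 18 + 12 + 7
= 37

37


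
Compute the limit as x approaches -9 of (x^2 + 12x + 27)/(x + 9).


Direct substitution gives 0/0, so we factor the numerator.
Factor: (x^2 + 12x + 27) = (x + 9)(x + 3)
Cancel the common factor (x + 9):
(x^2 + 12x + 27)/(x + 9) = (x + 3)
Now substitute x = -9:
= (-9) - (-3) = -6

-6


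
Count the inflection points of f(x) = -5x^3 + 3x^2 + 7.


Inflection points occur where f''(x) = 0 and concavity changes.
f(x) = -5x^3 + 3x^2 + 7
f'(x) = -15x^2 + 6x
f''(x) = -30x + 6
Set f''(x) = 0:
-30x + 6 = 0
x = -6 / (-30) = 1/5
Since f''(x) is linear (degree 1), it changes sign at this point.
Therefore there is exactly 1 inflection point.

1


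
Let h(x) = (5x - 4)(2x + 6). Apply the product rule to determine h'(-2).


Let u(x) = 5x - 4 and v(x) = 2x + 6
u'(x) = 5
v'(x) = 2
Product rule: h'(x) = u'(x)*v(x) + u(x)*v'(x)
= 5 * (2x + 6) + (5x - 4) * 2
At x = -2:
u(-2) = 5 * (-2) - 4 = -14
v(-2) = 2 * (-2) + 6 = 2
h'(-2) = 5 * 2 + (-14) * 2
= 10 - 28
= -18

-18


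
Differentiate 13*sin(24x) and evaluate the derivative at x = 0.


Apply the chain rule to differentiate 13*sin(24x):
d/dx [13*sin(24x)]
= 13 * cos(24x) * d/dx(24x)
= 13 * 24 * cos(24x)
= 312 * cos(24x)
Evaluate at x = 0:
= 312 * cos(0)
= 312 * 1
= 312

312


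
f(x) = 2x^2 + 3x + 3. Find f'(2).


Differentiate term by term using power and sum rules:
f(x) = 2x^2 + 3x + 3
f'(x) = 4x + 3
Substitute x = 2:
f'(2) = 4 * 2 + 3
= 8 + 3
= 11

11


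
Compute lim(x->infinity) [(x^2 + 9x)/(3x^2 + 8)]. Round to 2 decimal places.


For limits at infinity with equal-degree polynomials,
we compare leading coefficients.
Numerator leading term: x^2
Denominator leading term: 3x^2
Divide both by x^2:
lim = (1 + 9/x) / (3 + 8/x^2)
As x -> infinity, the 1/x and 1/x^2 terms vanish:
= 1/3 ≈ 0.33

0.33


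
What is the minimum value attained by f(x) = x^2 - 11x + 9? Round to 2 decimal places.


For a quadratic f(x) = ax^2 + bx + c with a > 0, the minimum is at the vertex.
Vertex x-coordinate: x = -b/(2a)
x = -(-11) / (2 * 1)
x = 11/2
Substitute back to find the minimum value:
f(11/2) = 1 * (11/2)^2 - 11 * (11/2) + 9
= 121/4 - 121/2 + 9
= -85/4 = -21.25

-21.25


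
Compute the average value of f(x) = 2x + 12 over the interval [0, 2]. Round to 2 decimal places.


Average value = 1/(b-a) * integral from a to b of f(x) dx
First compute the integral of 2x + 12:
F(x) = x^2 + 12x
F(2) = 1 * 4 + 12 * 2 = 28
F(0) = 1 * 0 + 12 * 0 = 0
Integral = 28 - 0 = 28
Average = 28 / (2 - 0) = 28 / 2
= 14 = 14.00

14.00


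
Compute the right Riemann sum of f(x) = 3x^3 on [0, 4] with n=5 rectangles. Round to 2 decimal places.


Right Riemann sum uses right endpoints of each subinterval.
Interval: [0, 4], n = 5
dx = (4 - 0) / 5 = 4/5
Right endpoints: [4/5, 8/5, 12/5, 16/5, 4]
f values: [192/125, 1536/125, 5184/125, 12288/125, 192]
Sum = dx * (sum of f values)
= 4/5 * 1728/5
= 6912/25 = 276.48

276.48


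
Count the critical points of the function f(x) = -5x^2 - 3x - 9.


Find where f'(x) = 0:
f'(x) = -10x - 3
Set f'(x) = 0:
-10x - 3 = 0
x = 3 / (-10) = -3/10
This is a linear equation in x, so there is exactly one solution.
Number of critical points: 1

1


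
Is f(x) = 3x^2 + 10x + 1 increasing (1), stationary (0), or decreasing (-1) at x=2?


Compute f'(x) to determine behavior:
f'(x) = 6x + 10
f'(2) = 6 * 2 + 10
= 12 + 10
= 22
Since f'(2) > 0, the function is increasing (1)

1


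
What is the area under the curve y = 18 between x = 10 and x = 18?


The area under a constant function y = 18 is a rectangle.
Width = 18 - 10 = 8
Height = 18
Area = width * height
= 8 * 18
= 144

144


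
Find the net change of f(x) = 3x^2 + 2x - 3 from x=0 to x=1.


Net change = f(b) - f(a)
f(x) = 3x^2 + 2x - 3
Compute f(1):
f(1) = 3 * 1^2 + 2 * 1 - 3
= 3 + 2 - 3
= 2
Compute f(0):
f(0) = 3 * 0^2 + 2 * 0 - 3
= 0 + 0 - 3
= -3
Net change = 2 - (-3) = 5

5


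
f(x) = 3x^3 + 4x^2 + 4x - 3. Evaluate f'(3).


Differentiate f(x) = 3x^3 + 4x^2 + 4x - 3 term by term:
f'(x) = 9x^2 + 8x + 4
Substitute x = 3:
f'(3) = 9 * 3^2 + 8 * 3 + 4
= 81 + 24 + 4
= 109

109


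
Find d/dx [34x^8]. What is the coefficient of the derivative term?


We apply the power rule: d/dx [ax^n] = a*n * x^(n-1)
d/dx [34x^8]
= 34 * 8 * x^(8-1)
= 272x^7
The coefficient is 272

272


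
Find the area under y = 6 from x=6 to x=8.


The area under a constant function y = 6 is a rectangle.
Width = 8 - 6 = 2
Height = 6
Area = width * height
= 2 * 6
= 12

12


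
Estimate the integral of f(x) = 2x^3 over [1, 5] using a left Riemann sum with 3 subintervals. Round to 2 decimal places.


Left Riemann sum uses left endpoints of each subinterval.
Interval: [1, 5], n = 3
dx = (5 - 1) / 3 = 4/3
Left endpoints: [1, 7/3, 11/3]
f values: [2, 686/27, 2662/27]
Sum = dx * (sum of f values)
= 4/3 * 126
= 168 = 168.00

168.00


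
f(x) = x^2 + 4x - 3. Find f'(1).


Differentiate term by term using power and sum rules:
f(x) = x^2 + 4x - 3
f'(x) = 2x + 4
Substitute x = 1:
f'(1) = 2 * 1 + 4
= 2 + 4
= 6

6


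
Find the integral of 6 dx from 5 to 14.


The integral of a constant k over [a, b] equals k * (b - a).
integral from 5 to 14 of 6 dx
= 6 * (14 - 5)
= 6 * 9
= 54

54


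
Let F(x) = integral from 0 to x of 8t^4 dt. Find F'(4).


By the Fundamental Theorem of Calculus (Part 1):
If F(x) = integral from 0 to x of f(t) dt, then F'(x) = f(x)
Here f(t) = 8t^4
So F'(x) = 8x^4
Evaluate at x = 4:
F'(4) = 8 * 4^4
= 8 * 256
= 2048

2048


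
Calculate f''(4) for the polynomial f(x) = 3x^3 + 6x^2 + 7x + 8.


First derivative:
f'(x) = 9x^2 + 12x + 7
Second derivative:
f''(x) = 18x + 12
Substitute x = 4:
f''(4) = 18 * 4 + 12
= 72 + 12
= 84

84


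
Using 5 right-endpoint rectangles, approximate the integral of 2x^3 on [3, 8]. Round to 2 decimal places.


Right Riemann sum uses right endpoints of each subinterval.
Interval: [3, 8], n = 5
dx = (8 - 3) / 5 = 1
Right endpoints: [4, 5, 6, 7, 8]
f values: [128, 250, 432, 686, 1024]
Sum = dx * (sum of f values)
= 1 * 2520
= 2520 = 2520.00

2520.00


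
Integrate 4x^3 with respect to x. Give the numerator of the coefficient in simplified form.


Apply the power rule for integration:
integral of ax^n dx = a/(n+1) * x^(n+1) + C
integral of 4x^3 dx
= 4/4 * x^4 + C
= 1 * x^4 + C
The coefficient in lowest terms is 1 = 1/1, so its numerator is 1

1


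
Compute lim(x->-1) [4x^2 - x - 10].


Since polynomials are continuous, we use direct substitution.
lim(x->-1) of 4x^2 - x - 10
= 4 * (-1)^2 - 1 * (-1) - 10
= 4 + 1 - 10
= -5

-5


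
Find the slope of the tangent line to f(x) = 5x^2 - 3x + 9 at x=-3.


The slope of the tangent line equals f'(x) at the point.
f(x) = 5x^2 - 3x + 9
f'(x) = 10x - 3
At x = -3:
f'(-3) = 10 * (-3) - 3
= -30 - 3
= -33

-33


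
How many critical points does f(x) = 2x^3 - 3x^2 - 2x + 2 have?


Find where f'(x) = 0:
f(x) = 2x^3 - 3x^2 - 2x + 2
f'(x) = 6x^2 - 6x - 2
This is a quadratic in x. Use the discriminant to count real roots.
Discriminant = (-6)^2 - 4 * 6 * (-2)
= 36 - (-48)
= 84
Since discriminant > 0, f'(x) = 0 has 2 real solutions.
Number of critical points: 2

2


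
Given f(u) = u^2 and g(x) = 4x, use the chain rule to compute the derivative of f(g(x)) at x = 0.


Using the chain rule: (f(g(x)))' = f'(g(x)) * g'(x)
First, find g(0):
g(0) = 4 * 0 + 0 = 0
Next, f'(u) = 2u
And g'(x) = 4
So f'(g(0)) * g'(0)
= 2 * 0 * 4
= 0

0


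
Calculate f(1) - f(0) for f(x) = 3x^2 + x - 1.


Net change = f(b) - f(a)
f(x) = 3x^2 + x - 1
Compute f(1):
f(1) = 3 * 1^2 + 1 * 1 - 1
= 3 + 1 - 1
= 3
Compute f(0):
f(0) = 3 * 0^2 + 1 * 0 - 1
= 0 + 0 - 1
= -1
Net change = 3 - (-1) = 4

4


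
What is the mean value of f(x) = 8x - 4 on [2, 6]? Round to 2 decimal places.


Average value = 1/(b-a) * integral from a to b of f(x) dx
First compute the integral of 8x - 4:
F(x) = 4x^2 - 4x
F(6) = 4 * 36 - 4 * 6 = 120
F(2) = 4 * 4 - 4 * 2 = 8
Integral = 120 - 8 = 112
Average = 112 / (6 - 2) = 112 / 4
= 28 = 28.00

28.00


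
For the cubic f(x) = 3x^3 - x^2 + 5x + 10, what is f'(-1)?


Differentiate f(x) = 3x^3 - x^2 + 5x + 10 term by term:
f'(x) = 9x^2 - 2x + 5
Substitute x = -1:
f'(-1) = 9 * (-1)^2 - 2 * (-1) + 5
= 9 + 2 + 5
= 16

16


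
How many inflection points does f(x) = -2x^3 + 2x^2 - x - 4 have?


Inflection points occur where f''(x) = 0 and concavity changes.
f(x) = -2x^3 + 2x^2 - x - 4
f'(x) = -6x^2 + 4x - 1
f''(x) = -12x + 4
Set f''(x) = 0:
-12x + 4 = 0
x = -4 / (-12) = 1/3
Since f''(x) is linear (degree 1), it changes sign at this point.
Therefore there is exactly 1 inflection point.

1


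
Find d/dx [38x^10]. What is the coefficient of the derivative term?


We apply the power rule: d/dx [ax^n] = a*n * x^(n-1)
d/dx [38x^10]
= 38 * 10 * x^(10-1)
= 380x^9
The coefficient is 380

380


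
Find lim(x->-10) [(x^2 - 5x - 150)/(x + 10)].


Direct substitution gives 0/0, so we factor the numerator.
Factor: (x^2 - 5x - 150) = (x + 10)(x - 15)
Cancel the common factor (x + 10):
(x^2 - 5x - 150)/(x + 10) = (x - 15)
Now substitute x = -10:
= (-10) - (15) = -25

-25


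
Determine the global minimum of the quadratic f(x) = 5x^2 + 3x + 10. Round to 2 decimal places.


For a quadratic f(x) = ax^2 + bx + c with a > 0, the minimum is at the vertex.
Vertex x-coordinate: x = -b/(2a)
x = -(3) / (2 * 5)
x = -3/10
Substitute back to find the minimum value:
f(-3/10) = 5 * (-3/10)^2 + 3 * (-3/10) + 10
= 9/20 - 9/10 + 10
= 191/20 = 9.55

9.55


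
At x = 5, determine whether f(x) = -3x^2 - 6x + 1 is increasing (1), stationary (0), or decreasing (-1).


Compute f'(x) to determine behavior:
f'(x) = -6x - 6
f'(5) = -6 * 5 - 6
= -30 - 6
= -36
Since f'(5) < 0, the function is decreasing (-1)

-1


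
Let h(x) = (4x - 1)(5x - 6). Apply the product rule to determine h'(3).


Let u(x) = 4x - 1 and v(x) = 5x - 6
u'(x) = 4
v'(x) = 5
Product rule: h'(x) = u'(x)*v(x) + u(x)*v'(x)
= 4 * (5x - 6) + (4x - 1) * 5
At x = 3:
u(3) = 4 * 3 - 1 = 11
v(3) = 5 * 3 - 6 = 9
h'(3) = 4 * 9 + 11 * 5
= 36 + 55
= 91

91


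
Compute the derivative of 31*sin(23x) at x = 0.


Apply the chain rule to differentiate 31*sin(23x):
d/dx [31*sin(23x)]
= 31 * cos(23x) * d/dx(23x)
= 31 * 23 * cos(23x)
= 713 * cos(23x)
Evaluate at x = 0:
= 713 * cos(0)
= 713 * 1
= 713

713


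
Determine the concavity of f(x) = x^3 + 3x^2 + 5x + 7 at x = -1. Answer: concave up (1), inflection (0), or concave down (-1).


Concavity is determined by the sign of f''(x).
f(x) = x^3 + 3x^2 + 5x + 7
f'(x) = 3x^2 + 6x + 5
f''(x) = 6x + 6
f''(-1) = 6 * (-1) + 6
= -6 + 6
= 0
f''(-1) = 0, and f''(x) is linear with nonzero slope 6, so f'' changes sign at x = -1. Hence the function is at an inflection point (0)

0


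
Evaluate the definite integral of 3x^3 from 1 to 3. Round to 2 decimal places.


Find the antiderivative of 3x^3:
F(x) = 3/4 * x^4
Apply the Fundamental Theorem of Calculus:
F(3) - F(1)
= 3/4 * 3^4 - 3/4 * 1^4
= 3/4 * (81 - 1)
= 3/4 * 80
= 60 = 60.00

60.00


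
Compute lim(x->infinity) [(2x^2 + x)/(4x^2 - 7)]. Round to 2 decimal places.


For limits at infinity with equal-degree polynomials,
we compare leading coefficients.
Numerator leading term: 2x^2
Denominator leading term: 4x^2
Divide both by x^2:
lim = (2 + 1/x) / (4 - 7/x^2)
As x -> infinity, the 1/x and 1/x^2 terms vanish:
= 2/4 = 1/2 = 0.50

0.50


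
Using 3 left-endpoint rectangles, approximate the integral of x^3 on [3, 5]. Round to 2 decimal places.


Left Riemann sum uses left endpoints of each subinterval.
Interval: [3, 5], n = 3
dx = (5 - 3) / 3 = 2/3
Left endpoints: [3, 11/3, 13/3]
f values: [27, 1331/27, 2197/27]
Sum = dx * (sum of f values)
= 2/3 * 473/3
= 946/9 ≈ 105.11

105.11


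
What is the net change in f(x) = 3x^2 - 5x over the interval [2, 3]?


Net change = f(b) - f(a)
f(x) = 3x^2 - 5x
Compute f(3):
f(3) = 3 * 3^2 - 5 * 3 + 0
= 27 - 15 + 0
= 12
Compute f(2):
f(2) = 3 * 2^2 - 5 * 2 + 0
= 12 - 10 + 0
= 2
Net change = 12 - 2 = 10

10


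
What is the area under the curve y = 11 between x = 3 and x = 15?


The area under a constant function y = 11 is a rectangle.
Width = 15 - 3 = 12
Height = 11
Area = width * height
= 12 * 11
= 132

132


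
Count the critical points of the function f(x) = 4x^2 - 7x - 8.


Find where f'(x) = 0:
f'(x) = 8x - 7
Set f'(x) = 0:
8x - 7 = 0
x = 7 / 8 = 7/8
This is a linear equation in x, so there is exactly one solution.
Number of critical points: 1

1


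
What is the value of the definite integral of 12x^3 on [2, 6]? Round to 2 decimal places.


Find the antiderivative of 12x^3:
F(x) = 12/4 * x^4
Apply the Fundamental Theorem of Calculus:
F(6) - F(2)
= 12/4 * 6^4 - 12/4 * 2^4
= 12/4 * (1296 - 16)
= 12/4 * 1280
= 3840 = 3840.00

3840.00


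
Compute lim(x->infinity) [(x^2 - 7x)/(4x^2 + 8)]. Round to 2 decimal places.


For limits at infinity with equal-degree polynomials,
we compare leading coefficients.
Numerator leading term: x^2
Denominator leading term: 4x^2
Divide both by x^2:
lim = (1 - 7/x) / (4 + 8/x^2)
As x -> infinity, the 1/x and 1/x^2 terms vanish:
= 1/4 = 0.25

0.25


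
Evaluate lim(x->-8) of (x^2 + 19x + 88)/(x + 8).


Direct substitution gives 0/0, so we factor the numerator.
Factor: (x^2 + 19x + 88) = (x + 8)(x + 11)
Cancel the common factor (x + 8):
(x^2 + 19x + 88)/(x + 8) = (x + 11)
Now substitute x = -8:
= (-8) - (-11) = 3

3


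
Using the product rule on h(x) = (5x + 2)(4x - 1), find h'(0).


Let u(x) = 5x + 2 and v(x) = 4x - 1
u'(x) = 5
v'(x) = 4
Product rule: h'(x) = u'(x)*v(x) + u(x)*v'(x)
= 5 * (4x - 1) + (5x + 2) * 4
At x = 0:
u(0) = 5 * 0 + 2 = 2
v(0) = 4 * 0 - 1 = -1
h'(0) = 5 * (-1) + 2 * 4
= -5 + 8
= 3

3


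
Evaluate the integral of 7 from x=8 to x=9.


The integral of a constant k over [a, b] equals k * (b - a).
integral from 8 to 9 of 7 dx
= 7 * (9 - 8)
= 7 * 1
= 7

7


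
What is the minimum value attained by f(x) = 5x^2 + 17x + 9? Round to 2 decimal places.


For a quadratic f(x) = ax^2 + bx + c with a > 0, the minimum is at the vertex.
Vertex x-coordinate: x = -b/(2a)
x = -(17) / (2 * 5)
x = -17/10
Substitute back to find the minimum value:
f(-17/10) = 5 * (-17/10)^2 + 17 * (-17/10) + 9
= 289/20 - 289/10 + 9
= -109/20 = -5.45

-5.45


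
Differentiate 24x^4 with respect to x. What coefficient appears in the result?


We apply the power rule: d/dx [ax^n] = a*n * x^(n-1)
d/dx [24x^4]
= 24 * 4 * x^(4-1)
= 96x^3
The coefficient is 96

96


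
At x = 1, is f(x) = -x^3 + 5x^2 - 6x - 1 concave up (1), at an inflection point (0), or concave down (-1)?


Concavity is determined by the sign of f''(x).
f(x) = -x^3 + 5x^2 - 6x - 1
f'(x) = -3x^2 + 10x - 6
f''(x) = -6x + 10
f''(1) = -6 * 1 + 10
= -6 + 10
= 4
Since f''(1) > 0, the function is concave up (1)

1


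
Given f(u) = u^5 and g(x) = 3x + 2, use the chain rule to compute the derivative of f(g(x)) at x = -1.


Using the chain rule: (f(g(x)))' = f'(g(x)) * g'(x)
First, find g(-1):
g(-1) = 3 * (-1) + 2 = -1
Next, f'(u) = 5u^4
And g'(x) = 3
So f'(g(-1)) * g'(-1)
= 5 * (-1)^4 * 3
= 5 * 1 * 3
= 15

15


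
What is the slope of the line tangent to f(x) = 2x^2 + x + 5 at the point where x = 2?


The slope of the tangent line equals f'(x) at the point.
f(x) = 2x^2 + x + 5
f'(x) = 4x + 1
At x = 2:
f'(2) = 4 * 2 + 1
= 8 + 1
= 9

9


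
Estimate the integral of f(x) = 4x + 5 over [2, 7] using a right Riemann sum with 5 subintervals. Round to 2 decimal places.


Right Riemann sum uses right endpoints of each subinterval.
Interval: [2, 7], n = 5
dx = (7 - 2) / 5 = 1
Right endpoints: [3, 4, 5, 6, 7]
f values: [17, 21, 25, 29, 33]
Sum = dx * (sum of f values)
= 1 * 125
= 125 = 125.00

125.00


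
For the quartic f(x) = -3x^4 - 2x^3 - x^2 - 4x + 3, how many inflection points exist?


Inflection points occur where f''(x) = 0 and concavity changes.
f(x) = -3x^4 - 2x^3 - x^2 - 4x + 3
f'(x) = -12x^3 - 6x^2 - 2x - 4
f''(x) = -36x^2 - 12x - 2
This is a quadratic in x. Use the discriminant to count real roots.
Discriminant = (-12)^2 - 4 * (-36) * (-2)
= 144 - 288
= -144
Since discriminant < 0, f''(x) = 0 has no real solutions.
Number of inflection points: 0

0


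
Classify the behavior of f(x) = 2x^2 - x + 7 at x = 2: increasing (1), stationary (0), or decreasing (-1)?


Compute f'(x) to determine behavior:
f'(x) = 4x - 1
f'(2) = 4 * 2 - 1
= 8 - 1
= 7
Since f'(2) > 0, the function is increasing (1)

1


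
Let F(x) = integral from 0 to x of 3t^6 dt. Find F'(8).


By the Fundamental Theorem of Calculus (Part 1):
If F(x) = integral from 0 to x of f(t) dt, then F'(x) = f(x)
Here f(t) = 3t^6
So F'(x) = 3x^6
Evaluate at x = 8:
F'(8) = 3 * 8^6
= 3 * 262144
= 786432

786432


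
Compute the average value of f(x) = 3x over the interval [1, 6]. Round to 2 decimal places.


Average value = 1/(b-a) * integral from a to b of f(x) dx
First compute the integral of 3x:
F(x) = (3/2)x^2
F(6) = 3/2 * 36 + 0 * 6 = 54
F(1) = 3/2 * 1 + 0 * 1 = 3/2
Integral = 54 - 3/2 = 105/2
Average = (105/2) / (6 - 1) = (105/2) / 5
= 21/2 = 10.50

10.50


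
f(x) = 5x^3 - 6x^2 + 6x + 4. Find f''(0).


First derivative:
f'(x) = 15x^2 - 12x + 6
Second derivative:
f''(x) = 30x - 12
Substitute x = 0:
f''(0) = 30 * 0 - 12
= 0 - 12
= -12

-12


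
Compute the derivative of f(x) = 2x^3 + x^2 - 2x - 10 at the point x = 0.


Differentiate f(x) = 2x^3 + x^2 - 2x - 10 term by term:
f'(x) = 6x^2 + 2x - 2
Substitute x = 0:
f'(0) = 6 * 0^2 + 2 * 0 - 2
= 0 + 0 - 2
= -2

-2


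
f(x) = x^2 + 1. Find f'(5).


Differentiate term by term using power and sum rules:
f(x) = x^2 + 1
f'(x) = 2x
Substitute x = 5:
f'(5) = 2 * 5 + 0
= 10 + 0
= 10

10


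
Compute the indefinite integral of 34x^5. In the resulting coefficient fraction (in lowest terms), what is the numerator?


Apply the power rule for integration:
integral of ax^n dx = a/(n+1) * x^(n+1) + C
integral of 34x^5 dx
= 34/6 * x^6 + C
= 17/3 * x^6 + C
The coefficient in lowest terms is 17/3, and its numerator is 17

17


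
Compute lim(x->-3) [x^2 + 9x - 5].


Since polynomials are continuous, we use direct substitution.
lim(x->-3) of x^2 + 9x - 5
= 1 * (-3)^2 + 9 * (-3) - 5
= 9 - 27 - 5
= -23

-23


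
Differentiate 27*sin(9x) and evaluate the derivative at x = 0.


Apply the chain rule to differentiate 27*sin(9x):
d/dx [27*sin(9x)]
= 27 * cos(9x) * d/dx(9x)
= 27 * 9 * cos(9x)
= 243 * cos(9x)
Evaluate at x = 0:
= 243 * cos(0)
= 243 * 1
= 243

243


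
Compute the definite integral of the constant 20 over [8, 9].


The integral of a constant k over [a, b] equals k * (b - a).
integral from 8 to 9 of 20 dx
= 20 * (9 - 8)
= 20 * 1
= 20

20


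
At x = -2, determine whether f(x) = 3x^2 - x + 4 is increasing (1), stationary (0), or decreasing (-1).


Compute f'(x) to determine behavior:
f'(x) = 6x - 1
f'(-2) = 6 * (-2) - 1
= -12 - 1
= -13
Since f'(-2) < 0, the function is decreasing (-1)

-1


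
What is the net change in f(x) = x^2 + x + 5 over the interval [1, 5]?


Net change = f(b) - f(a)
f(x) = x^2 + x + 5
Compute f(5):
f(5) = 1 * 5^2 + 1 * 5 + 5
= 25 + 5 + 5
= 35
Compute f(1):
f(1) = 1 * 1^2 + 1 * 1 + 5
= 1 + 1 + 5
= 7
Net change = 35 - 7 = 28

28


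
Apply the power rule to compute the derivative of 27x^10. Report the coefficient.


We apply the power rule: d/dx [ax^n] = a*n * x^(n-1)
d/dx [27x^10]
= 27 * 10 * x^(10-1)
= 270x^9
The coefficient is 270

270


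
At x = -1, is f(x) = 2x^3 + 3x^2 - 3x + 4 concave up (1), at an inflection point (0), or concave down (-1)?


Concavity is determined by the sign of f''(x).
f(x) = 2x^3 + 3x^2 - 3x + 4
f'(x) = 6x^2 + 6x - 3
f''(x) = 12x + 6
f''(-1) = 12 * (-1) + 6
= -12 + 6
= -6
Since f''(-1) < 0, the function is concave down (-1)

-1


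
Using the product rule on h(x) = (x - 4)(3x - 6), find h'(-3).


Let u(x) = x - 4 and v(x) = 3x - 6
u'(x) = 1
v'(x) = 3
Product rule: h'(x) = u'(x)*v(x) + u(x)*v'(x)
= 1 * (3x - 6) + (x - 4) * 3
At x = -3:
u(-3) = 1 * (-3) - 4 = -7
v(-3) = 3 * (-3) - 6 = -15
h'(-3) = 1 * (-15) + (-7) * 3
= -15 - 21
= -36

-36


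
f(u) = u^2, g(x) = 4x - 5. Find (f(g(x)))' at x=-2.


Using the chain rule: (f(g(x)))' = f'(g(x)) * g'(x)
First, find g(-2):
g(-2) = 4 * (-2) - 5 = -13
Next, f'(u) = 2u
And g'(x) = 4
So f'(g(-2)) * g'(-2)
= 2 * (-13) * 4
= -104

-104


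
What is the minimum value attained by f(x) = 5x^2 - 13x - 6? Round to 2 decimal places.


For a quadratic f(x) = ax^2 + bx + c with a > 0, the minimum is at the vertex.
Vertex x-coordinate: x = -b/(2a)
x = -(-13) / (2 * 5)
x = 13/10
Substitute back to find the minimum value:
f(13/10) = 5 * (13/10)^2 - 13 * (13/10) - 6
= 169/20 - 169/10 - 6
= -289/20 = -14.45

-14.45


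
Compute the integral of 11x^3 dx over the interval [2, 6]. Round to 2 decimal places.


Find the antiderivative of 11x^3:
F(x) = 11/4 * x^4
Apply the Fundamental Theorem of Calculus:
F(6) - F(2)
= 11/4 * 6^4 - 11/4 * 2^4
= 11/4 * (1296 - 16)
= 11/4 * 1280
= 3520 = 3520.00

3520.00


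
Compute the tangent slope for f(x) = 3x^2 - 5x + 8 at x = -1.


The slope of the tangent line equals f'(x) at the point.
f(x) = 3x^2 - 5x + 8
f'(x) = 6x - 5
At x = -1:
f'(-1) = 6 * (-1) - 5
= -6 - 5
= -11

-11


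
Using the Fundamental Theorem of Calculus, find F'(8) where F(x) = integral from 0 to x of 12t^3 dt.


By the Fundamental Theorem of Calculus (Part 1):
If F(x) = integral from 0 to x of f(t) dt, then F'(x) = f(x)
Here f(t) = 12t^3
So F'(x) = 12x^3
Evaluate at x = 8:
F'(8) = 12 * 8^3
= 12 * 512
= 6144

6144


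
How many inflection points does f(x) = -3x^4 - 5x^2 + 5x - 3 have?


Inflection points occur where f''(x) = 0 and concavity changes.
f(x) = -3x^4 - 5x^2 + 5x - 3
f'(x) = -12x^3 - 10x + 5
f''(x) = -36x^2 - 10
This is a quadratic in x. Use the discriminant to count real roots.
Discriminant = (0)^2 - 4 * (-36) * (-10)
= 0 - 1440
= -1440
Since discriminant < 0, f''(x) = 0 has no real solutions.
Number of inflection points: 0

0
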